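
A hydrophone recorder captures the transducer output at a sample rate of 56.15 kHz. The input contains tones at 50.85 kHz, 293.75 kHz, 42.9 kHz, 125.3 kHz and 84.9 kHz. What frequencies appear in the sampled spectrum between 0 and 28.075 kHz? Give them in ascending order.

fs/2 = 28.075 kHz.
50.85 kHz > fs/2 = 28.075 kHz, folds to fs − 50.85 kHz = 5.3 kHz.
293.75 kHz mod fs = 13 kHz.
13 kHz ≤ fs/2 = 28.075 kHz, appears at 13 kHz.
42.9 kHz > fs/2 = 28.075 kHz, folds to fs − 42.9 kHz = 13.25 kHz.
125.3 kHz mod fs = 13 kHz.
13 kHz ≤ fs/2 = 28.075 kHz, appears at 13 kHz.
84.9 kHz mod fs = 28.75 kHz.
28.75 kHz > fs/2 = 28.075 kHz, folds to fs − 28.75 kHz = 27.4 kHz.
Distinct values: {5.3 kHz, 13 kHz, 13.25 kHz, 27.4 kHz}.

5.3 kHz, 13 kHz, 13.25 kHz, 27.4 kHz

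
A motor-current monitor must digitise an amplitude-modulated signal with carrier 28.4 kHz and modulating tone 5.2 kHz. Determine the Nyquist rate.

AM sidebands sit at fc ± fm = 23.2 kHz and 33.6 kHz.
Highest-frequency component: 33.6 kHz.
Nyquist rate = 2 × 33.6 kHz = 67.2 kHz.

67.2 kHz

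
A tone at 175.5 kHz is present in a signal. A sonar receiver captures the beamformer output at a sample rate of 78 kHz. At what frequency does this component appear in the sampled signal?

175.5 kHz mod fs = 19.5 kHz.
19.5 kHz ≤ fs/2 = 39 kHz, appears at 19.5 kHz.

19.5 kHz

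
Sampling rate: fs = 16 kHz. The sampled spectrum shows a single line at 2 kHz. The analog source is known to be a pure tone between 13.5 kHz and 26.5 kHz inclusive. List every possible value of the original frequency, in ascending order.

Frequencies that alias to 2 kHz are k·fs ± 2 kHz for integer k ≥ 0.
k=0: 2 kHz.
k=1: 14 kHz, 18 kHz.
k=2: 30 kHz, 34 kHz.
Within [13.5 kHz, 26.5 kHz]: 14 kHz, 18 kHz.

14 kHz, 18 kHz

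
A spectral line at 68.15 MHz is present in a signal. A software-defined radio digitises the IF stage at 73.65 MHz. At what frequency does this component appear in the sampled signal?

68.15 MHz > fs/2 = 36.825 MHz, folds to fs − 68.15 MHz = 5.5 MHz.

5.5 MHz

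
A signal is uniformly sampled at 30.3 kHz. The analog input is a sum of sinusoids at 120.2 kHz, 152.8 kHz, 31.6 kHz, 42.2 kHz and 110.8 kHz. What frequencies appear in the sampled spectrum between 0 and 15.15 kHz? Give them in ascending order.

1 kHz, 1.3 kHz, 10.4 kHz, 11.9 kHz

fs/2 = 15.15 kHz.
120.2 kHz mod fs = 29.3 kHz.
29.3 kHz > fs/2 = 15.15 kHz, folds to fs − 29.3 kHz = 1 kHz.
152.8 kHz mod fs = 1.3 kHz.
1.3 kHz ≤ fs/2 = 15.15 kHz, appears at 1.3 kHz.
31.6 kHz mod fs = 1.3 kHz.
1.3 kHz ≤ fs/2 = 15.15 kHz, appears at 1.3 kHz.
42.2 kHz mod fs = 11.9 kHz.
11.9 kHz ≤ fs/2 = 15.15 kHz, appears at 11.9 kHz.
110.8 kHz mod fs = 19.9 kHz.
19.9 kHz > fs/2 = 15.15 kHz, folds to fs − 19.9 kHz = 10.4 kHz.
Distinct values: {1 kHz, 1.3 kHz, 10.4 kHz, 11.9 kHz}.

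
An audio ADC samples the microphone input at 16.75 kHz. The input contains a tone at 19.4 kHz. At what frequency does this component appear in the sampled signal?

19.4 kHz mod fs = 2.65 kHz.
2.65 kHz ≤ fs/2 = 8.375 kHz, appears at 2.65 kHz.

2.65 kHz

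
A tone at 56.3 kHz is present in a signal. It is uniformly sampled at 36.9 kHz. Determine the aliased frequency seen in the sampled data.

56.3 kHz mod fs = 19.4 kHz.
19.4 kHz > fs/2 = 18.45 kHz, folds to fs − 19.4 kHz = 17.5 kHz.

17.5 kHz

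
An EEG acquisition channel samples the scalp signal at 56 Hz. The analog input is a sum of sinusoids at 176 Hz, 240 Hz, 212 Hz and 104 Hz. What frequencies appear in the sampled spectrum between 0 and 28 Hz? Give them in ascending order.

8 Hz, 12 Hz, 16 Hz

fs/2 = 28 Hz.
176 Hz mod fs = 8 Hz.
8 Hz ≤ fs/2 = 28 Hz, appears at 8 Hz.
240 Hz mod fs = 16 Hz.
16 Hz ≤ fs/2 = 28 Hz, appears at 16 Hz.
212 Hz mod fs = 44 Hz.
44 Hz > fs/2 = 28 Hz, folds to fs − 44 Hz = 12 Hz.
104 Hz mod fs = 48 Hz.
48 Hz > fs/2 = 28 Hz, folds to fs − 48 Hz = 8 Hz.
Distinct values: {8 Hz, 12 Hz, 16 Hz}.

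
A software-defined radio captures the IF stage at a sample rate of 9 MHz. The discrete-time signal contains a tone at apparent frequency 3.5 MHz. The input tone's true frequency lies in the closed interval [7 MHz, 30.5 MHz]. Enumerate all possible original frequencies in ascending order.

Frequencies that alias to 3.5 MHz are k·fs ± 3.5 MHz for integer k ≥ 0.
k=0: 3.5 MHz.
k=1: 5.5 MHz, 12.5 MHz.
k=2: 14.5 MHz, 21.5 MHz.
k=3: 23.5 MHz, 30.5 MHz.
k=4: 32.5 MHz, 39.5 MHz.
Within [7 MHz, 30.5 MHz]: 12.5 MHz, 14.5 MHz, 21.5 MHz, 23.5 MHz, 30.5 MHz.

12.5 MHz, 14.5 MHz, 21.5 MHz, 23.5 MHz, 30.5 MHz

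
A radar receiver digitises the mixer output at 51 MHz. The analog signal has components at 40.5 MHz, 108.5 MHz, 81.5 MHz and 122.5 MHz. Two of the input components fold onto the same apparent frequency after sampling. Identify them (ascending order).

81.5 MHz, 122.5 MHz

fs/2 = 25.5 MHz.
40.5 MHz > fs/2 = 25.5 MHz, folds to fs − 40.5 MHz = 10.5 MHz.
108.5 MHz mod fs = 6.5 MHz.
6.5 MHz ≤ fs/2 = 25.5 MHz, appears at 6.5 MHz.
81.5 MHz mod fs = 30.5 MHz.
30.5 MHz > fs/2 = 25.5 MHz, folds to fs − 30.5 MHz = 20.5 MHz.
122.5 MHz mod fs = 20.5 MHz.
20.5 MHz ≤ fs/2 = 25.5 MHz, appears at 20.5 MHz.
81.5 MHz and 122.5 MHz both map to 20.5 MHz.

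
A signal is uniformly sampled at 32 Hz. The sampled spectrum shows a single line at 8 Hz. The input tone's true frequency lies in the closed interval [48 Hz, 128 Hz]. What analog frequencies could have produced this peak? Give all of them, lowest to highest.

Frequencies that alias to 8 Hz are k·fs ± 8 Hz for integer k ≥ 0.
k=0: 8 Hz.
k=1: 24 Hz, 40 Hz.
k=2: 56 Hz, 72 Hz.
k=3: 88 Hz, 104 Hz.
k=4: 120 Hz, 136 Hz.
k=5: 152 Hz, 168 Hz.
Within [48 Hz, 128 Hz]: 56 Hz, 72 Hz, 88 Hz, 104 Hz, 120 Hz.

56 Hz, 72 Hz, 88 Hz, 104 Hz, 120 Hz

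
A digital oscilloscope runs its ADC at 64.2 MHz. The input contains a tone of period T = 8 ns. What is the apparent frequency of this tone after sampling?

3.4 MHz

T = 8 ns → f = 1/T = 125 MHz.
125 MHz mod fs = 60.8 MHz.
60.8 MHz > fs/2 = 32.1 MHz, folds to fs − 60.8 MHz = 3.4 MHz.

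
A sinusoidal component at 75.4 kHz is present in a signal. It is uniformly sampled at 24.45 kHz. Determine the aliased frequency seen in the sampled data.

2.05 kHz

75.4 kHz mod fs = 2.05 kHz.
2.05 kHz ≤ fs/2 = 12.225 kHz, appears at 2.05 kHz.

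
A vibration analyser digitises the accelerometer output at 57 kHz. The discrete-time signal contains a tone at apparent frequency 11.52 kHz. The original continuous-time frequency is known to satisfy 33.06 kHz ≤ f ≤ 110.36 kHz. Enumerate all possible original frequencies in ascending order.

45.48 kHz, 68.52 kHz, 102.48 kHz

Frequencies that alias to 11.52 kHz are k·fs ± 11.52 kHz for integer k ≥ 0.
k=0: 11.52 kHz.
k=1: 45.48 kHz, 68.52 kHz.
k=2: 102.48 kHz, 125.52 kHz.
k=3: 159.48 kHz, 182.52 kHz.
Within [33.06 kHz, 110.36 kHz]: 45.48 kHz, 68.52 kHz, 102.48 kHz.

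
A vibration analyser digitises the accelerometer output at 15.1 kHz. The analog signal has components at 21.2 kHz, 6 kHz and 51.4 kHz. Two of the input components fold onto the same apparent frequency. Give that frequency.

fs/2 = 7.55 kHz.
21.2 kHz mod fs = 6.1 kHz.
6.1 kHz ≤ fs/2 = 7.55 kHz, appears at 6.1 kHz.
6 kHz ≤ fs/2 = 7.55 kHz, passes unchanged.
51.4 kHz mod fs = 6.1 kHz.
6.1 kHz ≤ fs/2 = 7.55 kHz, appears at 6.1 kHz.
21.2 kHz and 51.4 kHz both map to 6.1 kHz.

6.1 kHz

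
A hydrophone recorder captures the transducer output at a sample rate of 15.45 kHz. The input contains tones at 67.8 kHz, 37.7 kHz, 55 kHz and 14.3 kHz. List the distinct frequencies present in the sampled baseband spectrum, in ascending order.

fs/2 = 7.725 kHz.
67.8 kHz mod fs = 6 kHz.
6 kHz ≤ fs/2 = 7.725 kHz, appears at 6 kHz.
37.7 kHz mod fs = 6.8 kHz.
6.8 kHz ≤ fs/2 = 7.725 kHz, appears at 6.8 kHz.
55 kHz mod fs = 8.65 kHz.
8.65 kHz > fs/2 = 7.725 kHz, folds to fs − 8.65 kHz = 6.8 kHz.
14.3 kHz > fs/2 = 7.725 kHz, folds to fs − 14.3 kHz = 1.15 kHz.
Distinct values: {1.15 kHz, 6 kHz, 6.8 kHz}.

1.15 kHz, 6 kHz, 6.8 kHz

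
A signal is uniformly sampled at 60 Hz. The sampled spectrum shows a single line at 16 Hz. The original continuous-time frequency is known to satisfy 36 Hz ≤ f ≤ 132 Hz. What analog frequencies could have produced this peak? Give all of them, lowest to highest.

Frequencies that alias to 16 Hz are k·fs ± 16 Hz for integer k ≥ 0.
k=0: 16 Hz.
k=1: 44 Hz, 76 Hz.
k=2: 104 Hz, 136 Hz.
k=3: 164 Hz, 196 Hz.
Within [36 Hz, 132 Hz]: 44 Hz, 76 Hz, 104 Hz.

44 Hz, 76 Hz, 104 Hz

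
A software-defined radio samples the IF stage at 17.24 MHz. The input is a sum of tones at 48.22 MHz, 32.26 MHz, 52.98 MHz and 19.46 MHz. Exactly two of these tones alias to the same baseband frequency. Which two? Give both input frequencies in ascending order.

19.46 MHz, 32.26 MHz

fs/2 = 8.62 MHz.
48.22 MHz mod fs = 13.74 MHz.
13.74 MHz > fs/2 = 8.62 MHz, folds to fs − 13.74 MHz = 3.5 MHz.
32.26 MHz mod fs = 15.02 MHz.
15.02 MHz > fs/2 = 8.62 MHz, folds to fs − 15.02 MHz = 2.22 MHz.
52.98 MHz mod fs = 1.26 MHz.
1.26 MHz ≤ fs/2 = 8.62 MHz, appears at 1.26 MHz.
19.46 MHz mod fs = 2.22 MHz.
2.22 MHz ≤ fs/2 = 8.62 MHz, appears at 2.22 MHz.
19.46 MHz and 32.26 MHz both map to 2.22 MHz.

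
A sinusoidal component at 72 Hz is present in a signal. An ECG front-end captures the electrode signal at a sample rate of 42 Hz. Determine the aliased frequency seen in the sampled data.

72 Hz mod fs = 30 Hz.
30 Hz > fs/2 = 21 Hz, folds to fs − 30 Hz = 12 Hz.

12 Hz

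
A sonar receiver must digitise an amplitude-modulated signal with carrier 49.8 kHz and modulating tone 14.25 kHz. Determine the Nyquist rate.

AM sidebands sit at fc ± fm = 35.55 kHz and 64.05 kHz.
Highest-frequency component: 64.05 kHz.
Nyquist rate = 2 × 64.05 kHz = 128.1 kHz.

128.1 kHz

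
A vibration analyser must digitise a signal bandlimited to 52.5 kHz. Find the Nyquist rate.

Nyquist rate = 2 × 52.5 kHz = 105 kHz.

105 kHz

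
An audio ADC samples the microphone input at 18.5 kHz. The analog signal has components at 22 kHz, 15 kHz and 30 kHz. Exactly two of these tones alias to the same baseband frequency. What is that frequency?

fs/2 = 9.25 kHz.
22 kHz mod fs = 3.5 kHz.
3.5 kHz ≤ fs/2 = 9.25 kHz, appears at 3.5 kHz.
15 kHz > fs/2 = 9.25 kHz, folds to fs − 15 kHz = 3.5 kHz.
30 kHz mod fs = 11.5 kHz.
11.5 kHz > fs/2 = 9.25 kHz, folds to fs − 11.5 kHz = 7 kHz.
15 kHz and 22 kHz both map to 3.5 kHz.

3.5 kHz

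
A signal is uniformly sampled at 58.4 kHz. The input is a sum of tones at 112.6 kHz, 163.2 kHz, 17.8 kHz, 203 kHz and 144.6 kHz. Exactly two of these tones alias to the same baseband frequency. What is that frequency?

fs/2 = 29.2 kHz.
112.6 kHz mod fs = 54.2 kHz.
54.2 kHz > fs/2 = 29.2 kHz, folds to fs − 54.2 kHz = 4.2 kHz.
163.2 kHz mod fs = 46.4 kHz.
46.4 kHz > fs/2 = 29.2 kHz, folds to fs − 46.4 kHz = 12 kHz.
17.8 kHz ≤ fs/2 = 29.2 kHz, passes unchanged.
203 kHz mod fs = 27.8 kHz.
27.8 kHz ≤ fs/2 = 29.2 kHz, appears at 27.8 kHz.
144.6 kHz mod fs = 27.8 kHz.
27.8 kHz ≤ fs/2 = 29.2 kHz, appears at 27.8 kHz.
144.6 kHz and 203 kHz both map to 27.8 kHz.

27.8 kHz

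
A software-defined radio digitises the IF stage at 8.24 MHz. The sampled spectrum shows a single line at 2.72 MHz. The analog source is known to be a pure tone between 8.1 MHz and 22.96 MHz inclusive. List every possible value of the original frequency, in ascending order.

Frequencies that alias to 2.72 MHz are k·fs ± 2.72 MHz for integer k ≥ 0.
k=0: 2.72 MHz.
k=1: 5.52 MHz, 10.96 MHz.
k=2: 13.76 MHz, 19.2 MHz.
k=3: 22 MHz, 27.44 MHz.
k=4: 30.24 MHz, 35.68 MHz.
Within [8.1 MHz, 22.96 MHz]: 10.96 MHz, 13.76 MHz, 19.2 MHz, 22 MHz.

10.96 MHz, 13.76 MHz, 19.2 MHz, 22 MHz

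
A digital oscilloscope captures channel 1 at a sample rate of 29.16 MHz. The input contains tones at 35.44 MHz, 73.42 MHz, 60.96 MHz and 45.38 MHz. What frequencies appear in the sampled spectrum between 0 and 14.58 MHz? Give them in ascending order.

fs/2 = 14.58 MHz.
35.44 MHz mod fs = 6.28 MHz.
6.28 MHz ≤ fs/2 = 14.58 MHz, appears at 6.28 MHz.
73.42 MHz mod fs = 15.1 MHz.
15.1 MHz > fs/2 = 14.58 MHz, folds to fs − 15.1 MHz = 14.06 MHz.
60.96 MHz mod fs = 2.64 MHz.
2.64 MHz ≤ fs/2 = 14.58 MHz, appears at 2.64 MHz.
45.38 MHz mod fs = 16.22 MHz.
16.22 MHz > fs/2 = 14.58 MHz, folds to fs − 16.22 MHz = 12.94 MHz.
Distinct values: {2.64 MHz, 6.28 MHz, 12.94 MHz, 14.06 MHz}.

2.64 MHz, 6.28 MHz, 12.94 MHz, 14.06 MHz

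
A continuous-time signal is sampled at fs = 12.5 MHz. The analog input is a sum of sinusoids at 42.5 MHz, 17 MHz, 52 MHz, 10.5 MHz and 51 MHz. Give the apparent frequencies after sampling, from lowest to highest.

fs/2 = 6.25 MHz.
42.5 MHz mod fs = 5 MHz.
5 MHz ≤ fs/2 = 6.25 MHz, appears at 5 MHz.
17 MHz mod fs = 4.5 MHz.
4.5 MHz ≤ fs/2 = 6.25 MHz, appears at 4.5 MHz.
52 MHz mod fs = 2 MHz.
2 MHz ≤ fs/2 = 6.25 MHz, appears at 2 MHz.
10.5 MHz > fs/2 = 6.25 MHz, folds to fs − 10.5 MHz = 2 MHz.
51 MHz mod fs = 1 MHz.
1 MHz ≤ fs/2 = 6.25 MHz, appears at 1 MHz.
Distinct values: {1 MHz, 2 MHz, 4.5 MHz, 5 MHz}.

1 MHz, 2 MHz, 4.5 MHz, 5 MHz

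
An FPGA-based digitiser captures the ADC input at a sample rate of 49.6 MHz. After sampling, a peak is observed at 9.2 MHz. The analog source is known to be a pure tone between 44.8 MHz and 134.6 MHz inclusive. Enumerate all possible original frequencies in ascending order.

Frequencies that alias to 9.2 MHz are k·fs ± 9.2 MHz for integer k ≥ 0.
k=0: 9.2 MHz.
k=1: 40.4 MHz, 58.8 MHz.
k=2: 90 MHz, 108.4 MHz.
k=3: 139.6 MHz, 158 MHz.
Within [44.8 MHz, 134.6 MHz]: 58.8 MHz, 90 MHz, 108.4 MHz.

58.8 MHz, 90 MHz, 108.4 MHz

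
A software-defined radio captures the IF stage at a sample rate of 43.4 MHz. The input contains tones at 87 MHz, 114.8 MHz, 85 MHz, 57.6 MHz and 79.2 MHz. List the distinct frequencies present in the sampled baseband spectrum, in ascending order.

0.2 MHz, 1.8 MHz, 7.6 MHz, 14.2 MHz, 15.4 MHz

fs/2 = 21.7 MHz.
87 MHz mod fs = 0.2 MHz.
0.2 MHz ≤ fs/2 = 21.7 MHz, appears at 0.2 MHz.
114.8 MHz mod fs = 28 MHz.
28 MHz > fs/2 = 21.7 MHz, folds to fs − 28 MHz = 15.4 MHz.
85 MHz mod fs = 41.6 MHz.
41.6 MHz > fs/2 = 21.7 MHz, folds to fs − 41.6 MHz = 1.8 MHz.
57.6 MHz mod fs = 14.2 MHz.
14.2 MHz ≤ fs/2 = 21.7 MHz, appears at 14.2 MHz.
79.2 MHz mod fs = 35.8 MHz.
35.8 MHz > fs/2 = 21.7 MHz, folds to fs − 35.8 MHz = 7.6 MHz.
Distinct values: {0.2 MHz, 1.8 MHz, 7.6 MHz, 14.2 MHz, 15.4 MHz}.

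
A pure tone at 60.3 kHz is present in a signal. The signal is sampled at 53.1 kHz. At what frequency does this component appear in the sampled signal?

60.3 kHz mod fs = 7.2 kHz.
7.2 kHz ≤ fs/2 = 26.55 kHz, appears at 7.2 kHz.

7.2 kHz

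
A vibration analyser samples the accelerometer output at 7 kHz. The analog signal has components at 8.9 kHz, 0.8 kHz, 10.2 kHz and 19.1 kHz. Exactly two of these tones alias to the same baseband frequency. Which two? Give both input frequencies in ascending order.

fs/2 = 3.5 kHz.
8.9 kHz mod fs = 1.9 kHz.
1.9 kHz ≤ fs/2 = 3.5 kHz, appears at 1.9 kHz.
0.8 kHz ≤ fs/2 = 3.5 kHz, passes unchanged.
10.2 kHz mod fs = 3.2 kHz.
3.2 kHz ≤ fs/2 = 3.5 kHz, appears at 3.2 kHz.
19.1 kHz mod fs = 5.1 kHz.
5.1 kHz > fs/2 = 3.5 kHz, folds to fs − 5.1 kHz = 1.9 kHz.
8.9 kHz and 19.1 kHz both map to 1.9 kHz.

8.9 kHz, 19.1 kHz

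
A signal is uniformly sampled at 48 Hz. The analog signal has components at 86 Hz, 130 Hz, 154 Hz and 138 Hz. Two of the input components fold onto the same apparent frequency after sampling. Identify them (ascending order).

fs/2 = 24 Hz.
86 Hz mod fs = 38 Hz.
38 Hz > fs/2 = 24 Hz, folds to fs − 38 Hz = 10 Hz.
130 Hz mod fs = 34 Hz.
34 Hz > fs/2 = 24 Hz, folds to fs − 34 Hz = 14 Hz.
154 Hz mod fs = 10 Hz.
10 Hz ≤ fs/2 = 24 Hz, appears at 10 Hz.
138 Hz mod fs = 42 Hz.
42 Hz > fs/2 = 24 Hz, folds to fs − 42 Hz = 6 Hz.
86 Hz and 154 Hz both map to 10 Hz.

86 Hz, 154 Hz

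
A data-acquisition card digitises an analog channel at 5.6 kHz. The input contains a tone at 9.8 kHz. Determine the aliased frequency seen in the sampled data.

9.8 kHz mod fs = 4.2 kHz.
4.2 kHz > fs/2 = 2.8 kHz, folds to fs − 4.2 kHz = 1.4 kHz.

1.4 kHz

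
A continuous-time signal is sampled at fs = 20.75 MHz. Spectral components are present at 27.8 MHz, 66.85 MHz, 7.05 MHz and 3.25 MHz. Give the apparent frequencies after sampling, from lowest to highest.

fs/2 = 10.375 MHz.
27.8 MHz mod fs = 7.05 MHz.
7.05 MHz ≤ fs/2 = 10.375 MHz, appears at 7.05 MHz.
66.85 MHz mod fs = 4.6 MHz.
4.6 MHz ≤ fs/2 = 10.375 MHz, appears at 4.6 MHz.
7.05 MHz ≤ fs/2 = 10.375 MHz, passes unchanged.
3.25 MHz ≤ fs/2 = 10.375 MHz, passes unchanged.
Distinct values: {3.25 MHz, 4.6 MHz, 7.05 MHz}.

3.25 MHz, 4.6 MHz, 7.05 MHz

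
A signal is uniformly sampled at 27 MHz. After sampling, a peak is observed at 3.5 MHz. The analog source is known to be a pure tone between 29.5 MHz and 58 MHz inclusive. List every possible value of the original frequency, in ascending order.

30.5 MHz, 50.5 MHz, 57.5 MHz

Frequencies that alias to 3.5 MHz are k·fs ± 3.5 MHz for integer k ≥ 0.
k=0: 3.5 MHz.
k=1: 23.5 MHz, 30.5 MHz.
k=2: 50.5 MHz, 57.5 MHz.
k=3: 77.5 MHz, 84.5 MHz.
Within [29.5 MHz, 58 MHz]: 30.5 MHz, 50.5 MHz, 57.5 MHz.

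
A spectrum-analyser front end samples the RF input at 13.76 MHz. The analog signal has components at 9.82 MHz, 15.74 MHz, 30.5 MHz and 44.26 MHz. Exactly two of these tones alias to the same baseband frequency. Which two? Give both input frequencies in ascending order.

fs/2 = 6.88 MHz.
9.82 MHz > fs/2 = 6.88 MHz, folds to fs − 9.82 MHz = 3.94 MHz.
15.74 MHz mod fs = 1.98 MHz.
1.98 MHz ≤ fs/2 = 6.88 MHz, appears at 1.98 MHz.
30.5 MHz mod fs = 2.98 MHz.
2.98 MHz ≤ fs/2 = 6.88 MHz, appears at 2.98 MHz.
44.26 MHz mod fs = 2.98 MHz.
2.98 MHz ≤ fs/2 = 6.88 MHz, appears at 2.98 MHz.
30.5 MHz and 44.26 MHz both map to 2.98 MHz.

30.5 MHz, 44.26 MHz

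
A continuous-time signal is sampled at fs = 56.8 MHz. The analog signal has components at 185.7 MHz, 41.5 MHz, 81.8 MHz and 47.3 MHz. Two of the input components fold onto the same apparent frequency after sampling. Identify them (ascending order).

41.5 MHz, 185.7 MHz

fs/2 = 28.4 MHz.
185.7 MHz mod fs = 15.3 MHz.
15.3 MHz ≤ fs/2 = 28.4 MHz, appears at 15.3 MHz.
41.5 MHz > fs/2 = 28.4 MHz, folds to fs − 41.5 MHz = 15.3 MHz.
81.8 MHz mod fs = 25 MHz.
25 MHz ≤ fs/2 = 28.4 MHz, appears at 25 MHz.
47.3 MHz > fs/2 = 28.4 MHz, folds to fs − 47.3 MHz = 9.5 MHz.
41.5 MHz and 185.7 MHz both map to 15.3 MHz.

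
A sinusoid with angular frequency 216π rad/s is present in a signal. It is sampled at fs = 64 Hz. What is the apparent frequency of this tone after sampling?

20 Hz

ω = 216π rad/s → f = ω/(2π) = 108 Hz.
108 Hz mod fs = 44 Hz.
44 Hz > fs/2 = 32 Hz, folds to fs − 44 Hz = 20 Hz.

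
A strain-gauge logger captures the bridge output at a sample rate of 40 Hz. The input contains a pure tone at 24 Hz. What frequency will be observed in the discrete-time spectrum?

16 Hz

24 Hz > fs/2 = 20 Hz, folds to fs − 24 Hz = 16 Hz.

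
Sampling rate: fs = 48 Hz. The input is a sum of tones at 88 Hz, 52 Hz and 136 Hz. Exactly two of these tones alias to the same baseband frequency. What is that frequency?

8 Hz

fs/2 = 24 Hz.
88 Hz mod fs = 40 Hz.
40 Hz > fs/2 = 24 Hz, folds to fs − 40 Hz = 8 Hz.
52 Hz mod fs = 4 Hz.
4 Hz ≤ fs/2 = 24 Hz, appears at 4 Hz.
136 Hz mod fs = 40 Hz.
40 Hz > fs/2 = 24 Hz, folds to fs − 40 Hz = 8 Hz.
88 Hz and 136 Hz both map to 8 Hz.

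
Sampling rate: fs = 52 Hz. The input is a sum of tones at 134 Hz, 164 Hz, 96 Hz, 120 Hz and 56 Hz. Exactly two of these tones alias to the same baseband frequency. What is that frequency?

fs/2 = 26 Hz.
134 Hz mod fs = 30 Hz.
30 Hz > fs/2 = 26 Hz, folds to fs − 30 Hz = 22 Hz.
164 Hz mod fs = 8 Hz.
8 Hz ≤ fs/2 = 26 Hz, appears at 8 Hz.
96 Hz mod fs = 44 Hz.
44 Hz > fs/2 = 26 Hz, folds to fs − 44 Hz = 8 Hz.
120 Hz mod fs = 16 Hz.
16 Hz ≤ fs/2 = 26 Hz, appears at 16 Hz.
56 Hz mod fs = 4 Hz.
4 Hz ≤ fs/2 = 26 Hz, appears at 4 Hz.
96 Hz and 164 Hz both map to 8 Hz.

8 Hz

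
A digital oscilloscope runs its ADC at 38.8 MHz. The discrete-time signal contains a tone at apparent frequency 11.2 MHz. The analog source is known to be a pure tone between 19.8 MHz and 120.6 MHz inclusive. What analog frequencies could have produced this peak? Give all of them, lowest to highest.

Frequencies that alias to 11.2 MHz are k·fs ± 11.2 MHz for integer k ≥ 0.
k=0: 11.2 MHz.
k=1: 27.6 MHz, 50 MHz.
k=2: 66.4 MHz, 88.8 MHz.
k=3: 105.2 MHz, 127.6 MHz.
k=4: 144 MHz, 166.4 MHz.
Within [19.8 MHz, 120.6 MHz]: 27.6 MHz, 50 MHz, 66.4 MHz, 88.8 MHz, 105.2 MHz.

27.6 MHz, 50 MHz, 66.4 MHz, 88.8 MHz, 105.2 MHz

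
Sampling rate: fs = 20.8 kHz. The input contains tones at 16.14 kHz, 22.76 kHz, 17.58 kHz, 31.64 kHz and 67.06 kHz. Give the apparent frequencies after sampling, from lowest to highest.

1.96 kHz, 3.22 kHz, 4.66 kHz, 9.96 kHz

fs/2 = 10.4 kHz.
16.14 kHz > fs/2 = 10.4 kHz, folds to fs − 16.14 kHz = 4.66 kHz.
22.76 kHz mod fs = 1.96 kHz.
1.96 kHz ≤ fs/2 = 10.4 kHz, appears at 1.96 kHz.
17.58 kHz > fs/2 = 10.4 kHz, folds to fs − 17.58 kHz = 3.22 kHz.
31.64 kHz mod fs = 10.84 kHz.
10.84 kHz > fs/2 = 10.4 kHz, folds to fs − 10.84 kHz = 9.96 kHz.
67.06 kHz mod fs = 4.66 kHz.
4.66 kHz ≤ fs/2 = 10.4 kHz, appears at 4.66 kHz.
Distinct values: {1.96 kHz, 3.22 kHz, 4.66 kHz, 9.96 kHz}.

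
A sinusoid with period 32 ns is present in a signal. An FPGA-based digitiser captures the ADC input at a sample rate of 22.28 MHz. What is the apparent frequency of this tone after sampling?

T = 32 ns → f = 1/T = 31.25 MHz.
31.25 MHz mod fs = 8.97 MHz.
8.97 MHz ≤ fs/2 = 11.14 MHz, appears at 8.97 MHz.

8.97 MHz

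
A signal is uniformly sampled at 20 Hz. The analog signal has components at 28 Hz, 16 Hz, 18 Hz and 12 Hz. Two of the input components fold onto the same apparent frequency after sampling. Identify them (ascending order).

12 Hz, 28 Hz

fs/2 = 10 Hz.
28 Hz mod fs = 8 Hz.
8 Hz ≤ fs/2 = 10 Hz, appears at 8 Hz.
16 Hz > fs/2 = 10 Hz, folds to fs − 16 Hz = 4 Hz.
18 Hz > fs/2 = 10 Hz, folds to fs − 18 Hz = 2 Hz.
12 Hz > fs/2 = 10 Hz, folds to fs − 12 Hz = 8 Hz.
12 Hz and 28 Hz both map to 8 Hz.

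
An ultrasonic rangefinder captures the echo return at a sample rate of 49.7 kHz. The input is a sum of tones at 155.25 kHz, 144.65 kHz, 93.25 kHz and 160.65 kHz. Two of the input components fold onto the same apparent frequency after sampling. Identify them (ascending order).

fs/2 = 24.85 kHz.
155.25 kHz mod fs = 6.15 kHz.
6.15 kHz ≤ fs/2 = 24.85 kHz, appears at 6.15 kHz.
144.65 kHz mod fs = 45.25 kHz.
45.25 kHz > fs/2 = 24.85 kHz, folds to fs − 45.25 kHz = 4.45 kHz.
93.25 kHz mod fs = 43.55 kHz.
43.55 kHz > fs/2 = 24.85 kHz, folds to fs − 43.55 kHz = 6.15 kHz.
160.65 kHz mod fs = 11.55 kHz.
11.55 kHz ≤ fs/2 = 24.85 kHz, appears at 11.55 kHz.
93.25 kHz and 155.25 kHz both map to 6.15 kHz.

93.25 kHz, 155.25 kHz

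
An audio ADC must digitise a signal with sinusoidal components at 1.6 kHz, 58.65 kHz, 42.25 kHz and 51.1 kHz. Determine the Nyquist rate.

117.3 kHz

Highest-frequency component: 58.65 kHz.
Nyquist rate = 2 × 58.65 kHz = 117.3 kHz.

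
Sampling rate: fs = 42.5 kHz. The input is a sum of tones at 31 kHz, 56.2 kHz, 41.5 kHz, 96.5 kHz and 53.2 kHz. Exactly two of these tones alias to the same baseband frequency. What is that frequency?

fs/2 = 21.25 kHz.
31 kHz > fs/2 = 21.25 kHz, folds to fs − 31 kHz = 11.5 kHz.
56.2 kHz mod fs = 13.7 kHz.
13.7 kHz ≤ fs/2 = 21.25 kHz, appears at 13.7 kHz.
41.5 kHz > fs/2 = 21.25 kHz, folds to fs − 41.5 kHz = 1 kHz.
96.5 kHz mod fs = 11.5 kHz.
11.5 kHz ≤ fs/2 = 21.25 kHz, appears at 11.5 kHz.
53.2 kHz mod fs = 10.7 kHz.
10.7 kHz ≤ fs/2 = 21.25 kHz, appears at 10.7 kHz.
31 kHz and 96.5 kHz both map to 11.5 kHz.

11.5 kHz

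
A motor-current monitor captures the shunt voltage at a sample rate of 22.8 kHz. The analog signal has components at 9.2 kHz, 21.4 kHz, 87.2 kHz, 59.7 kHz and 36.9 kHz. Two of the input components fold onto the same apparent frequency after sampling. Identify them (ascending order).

36.9 kHz, 59.7 kHz

fs/2 = 11.4 kHz.
9.2 kHz ≤ fs/2 = 11.4 kHz, passes unchanged.
21.4 kHz > fs/2 = 11.4 kHz, folds to fs − 21.4 kHz = 1.4 kHz.
87.2 kHz mod fs = 18.8 kHz.
18.8 kHz > fs/2 = 11.4 kHz, folds to fs − 18.8 kHz = 4 kHz.
59.7 kHz mod fs = 14.1 kHz.
14.1 kHz > fs/2 = 11.4 kHz, folds to fs − 14.1 kHz = 8.7 kHz.
36.9 kHz mod fs = 14.1 kHz.
14.1 kHz > fs/2 = 11.4 kHz, folds to fs − 14.1 kHz = 8.7 kHz.
36.9 kHz and 59.7 kHz both map to 8.7 kHz.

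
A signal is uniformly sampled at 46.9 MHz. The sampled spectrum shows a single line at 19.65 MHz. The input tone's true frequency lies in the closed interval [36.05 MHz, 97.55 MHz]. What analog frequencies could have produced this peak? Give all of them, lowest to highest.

66.55 MHz, 74.15 MHz

Frequencies that alias to 19.65 MHz are k·fs ± 19.65 MHz for integer k ≥ 0.
k=0: 19.65 MHz.
k=1: 27.25 MHz, 66.55 MHz.
k=2: 74.15 MHz, 113.45 MHz.
k=3: 121.05 MHz, 160.35 MHz.
Within [36.05 MHz, 97.55 MHz]: 66.55 MHz, 74.15 MHz.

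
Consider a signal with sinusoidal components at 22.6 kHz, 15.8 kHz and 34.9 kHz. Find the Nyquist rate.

69.8 kHz

Highest-frequency component: 34.9 kHz.
Nyquist rate = 2 × 34.9 kHz = 69.8 kHz.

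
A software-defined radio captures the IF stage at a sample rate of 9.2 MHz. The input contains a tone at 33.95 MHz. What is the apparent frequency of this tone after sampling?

2.85 MHz

33.95 MHz mod fs = 6.35 MHz.
6.35 MHz > fs/2 = 4.6 MHz, folds to fs − 6.35 MHz = 2.85 MHz.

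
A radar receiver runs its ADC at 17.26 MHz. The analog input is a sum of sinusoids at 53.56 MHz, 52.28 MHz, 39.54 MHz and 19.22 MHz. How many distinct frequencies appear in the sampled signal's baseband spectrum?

fs/2 = 8.63 MHz.
53.56 MHz mod fs = 1.78 MHz.
1.78 MHz ≤ fs/2 = 8.63 MHz, appears at 1.78 MHz.
52.28 MHz mod fs = 0.5 MHz.
0.5 MHz ≤ fs/2 = 8.63 MHz, appears at 0.5 MHz.
39.54 MHz mod fs = 5.02 MHz.
5.02 MHz ≤ fs/2 = 8.63 MHz, appears at 5.02 MHz.
19.22 MHz mod fs = 1.96 MHz.
1.96 MHz ≤ fs/2 = 8.63 MHz, appears at 1.96 MHz.
Distinct values: {0.5 MHz, 1.78 MHz, 1.96 MHz, 5.02 MHz} → 4.

4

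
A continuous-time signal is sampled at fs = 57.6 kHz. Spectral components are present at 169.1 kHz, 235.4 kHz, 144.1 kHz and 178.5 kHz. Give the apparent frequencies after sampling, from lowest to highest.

3.7 kHz, 5 kHz, 5.7 kHz, 28.7 kHz

fs/2 = 28.8 kHz.
169.1 kHz mod fs = 53.9 kHz.
53.9 kHz > fs/2 = 28.8 kHz, folds to fs − 53.9 kHz = 3.7 kHz.
235.4 kHz mod fs = 5 kHz.
5 kHz ≤ fs/2 = 28.8 kHz, appears at 5 kHz.
144.1 kHz mod fs = 28.9 kHz.
28.9 kHz > fs/2 = 28.8 kHz, folds to fs − 28.9 kHz = 28.7 kHz.
178.5 kHz mod fs = 5.7 kHz.
5.7 kHz ≤ fs/2 = 28.8 kHz, appears at 5.7 kHz.
Distinct values: {3.7 kHz, 5 kHz, 5.7 kHz, 28.7 kHz}.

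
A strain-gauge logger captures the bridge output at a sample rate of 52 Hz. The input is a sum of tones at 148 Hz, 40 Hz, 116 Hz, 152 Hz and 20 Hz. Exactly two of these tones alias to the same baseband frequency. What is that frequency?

fs/2 = 26 Hz.
148 Hz mod fs = 44 Hz.
44 Hz > fs/2 = 26 Hz, folds to fs − 44 Hz = 8 Hz.
40 Hz > fs/2 = 26 Hz, folds to fs − 40 Hz = 12 Hz.
116 Hz mod fs = 12 Hz.
12 Hz ≤ fs/2 = 26 Hz, appears at 12 Hz.
152 Hz mod fs = 48 Hz.
48 Hz > fs/2 = 26 Hz, folds to fs − 48 Hz = 4 Hz.
20 Hz ≤ fs/2 = 26 Hz, passes unchanged.
40 Hz and 116 Hz both map to 12 Hz.

12 Hz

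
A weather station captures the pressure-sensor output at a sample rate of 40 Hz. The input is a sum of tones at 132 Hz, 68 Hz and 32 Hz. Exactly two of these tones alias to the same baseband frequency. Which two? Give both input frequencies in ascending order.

68 Hz, 132 Hz

fs/2 = 20 Hz.
132 Hz mod fs = 12 Hz.
12 Hz ≤ fs/2 = 20 Hz, appears at 12 Hz.
68 Hz mod fs = 28 Hz.
28 Hz > fs/2 = 20 Hz, folds to fs − 28 Hz = 12 Hz.
32 Hz > fs/2 = 20 Hz, folds to fs − 32 Hz = 8 Hz.
68 Hz and 132 Hz both map to 12 Hz.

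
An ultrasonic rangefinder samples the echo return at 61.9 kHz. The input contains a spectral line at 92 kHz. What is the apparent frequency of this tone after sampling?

92 kHz mod fs = 30.1 kHz.
30.1 kHz ≤ fs/2 = 30.95 kHz, appears at 30.1 kHz.

30.1 kHz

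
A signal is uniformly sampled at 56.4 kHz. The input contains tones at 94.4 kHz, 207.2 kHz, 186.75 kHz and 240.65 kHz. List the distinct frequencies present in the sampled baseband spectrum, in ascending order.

15.05 kHz, 17.55 kHz, 18.4 kHz

fs/2 = 28.2 kHz.
94.4 kHz mod fs = 38 kHz.
38 kHz > fs/2 = 28.2 kHz, folds to fs − 38 kHz = 18.4 kHz.
207.2 kHz mod fs = 38 kHz.
38 kHz > fs/2 = 28.2 kHz, folds to fs − 38 kHz = 18.4 kHz.
186.75 kHz mod fs = 17.55 kHz.
17.55 kHz ≤ fs/2 = 28.2 kHz, appears at 17.55 kHz.
240.65 kHz mod fs = 15.05 kHz.
15.05 kHz ≤ fs/2 = 28.2 kHz, appears at 15.05 kHz.
Distinct values: {15.05 kHz, 17.55 kHz, 18.4 kHz}.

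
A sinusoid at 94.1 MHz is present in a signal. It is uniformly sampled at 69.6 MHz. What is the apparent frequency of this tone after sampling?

94.1 MHz mod fs = 24.5 MHz.
24.5 MHz ≤ fs/2 = 34.8 MHz, appears at 24.5 MHz.

24.5 MHz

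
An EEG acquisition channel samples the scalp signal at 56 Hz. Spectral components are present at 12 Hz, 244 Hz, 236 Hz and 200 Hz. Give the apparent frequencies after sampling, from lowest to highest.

12 Hz, 20 Hz, 24 Hz

fs/2 = 28 Hz.
12 Hz ≤ fs/2 = 28 Hz, passes unchanged.
244 Hz mod fs = 20 Hz.
20 Hz ≤ fs/2 = 28 Hz, appears at 20 Hz.
236 Hz mod fs = 12 Hz.
12 Hz ≤ fs/2 = 28 Hz, appears at 12 Hz.
200 Hz mod fs = 32 Hz.
32 Hz > fs/2 = 28 Hz, folds to fs − 32 Hz = 24 Hz.
Distinct values: {12 Hz, 20 Hz, 24 Hz}.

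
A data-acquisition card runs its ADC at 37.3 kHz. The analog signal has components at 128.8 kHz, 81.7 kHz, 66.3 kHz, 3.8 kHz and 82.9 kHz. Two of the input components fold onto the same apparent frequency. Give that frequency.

8.3 kHz

fs/2 = 18.65 kHz.
128.8 kHz mod fs = 16.9 kHz.
16.9 kHz ≤ fs/2 = 18.65 kHz, appears at 16.9 kHz.
81.7 kHz mod fs = 7.1 kHz.
7.1 kHz ≤ fs/2 = 18.65 kHz, appears at 7.1 kHz.
66.3 kHz mod fs = 29 kHz.
29 kHz > fs/2 = 18.65 kHz, folds to fs − 29 kHz = 8.3 kHz.
3.8 kHz ≤ fs/2 = 18.65 kHz, passes unchanged.
82.9 kHz mod fs = 8.3 kHz.
8.3 kHz ≤ fs/2 = 18.65 kHz, appears at 8.3 kHz.
66.3 kHz and 82.9 kHz both map to 8.3 kHz.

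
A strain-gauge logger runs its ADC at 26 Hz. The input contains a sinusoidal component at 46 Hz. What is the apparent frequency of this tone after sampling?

46 Hz mod fs = 20 Hz.
20 Hz > fs/2 = 13 Hz, folds to fs − 20 Hz = 6 Hz.

6 Hz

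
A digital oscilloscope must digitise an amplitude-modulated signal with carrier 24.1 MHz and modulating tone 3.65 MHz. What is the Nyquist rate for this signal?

AM sidebands sit at fc ± fm = 20.45 MHz and 27.75 MHz.
Highest-frequency component: 27.75 MHz.
Nyquist rate = 2 × 27.75 MHz = 55.5 MHz.

55.5 MHz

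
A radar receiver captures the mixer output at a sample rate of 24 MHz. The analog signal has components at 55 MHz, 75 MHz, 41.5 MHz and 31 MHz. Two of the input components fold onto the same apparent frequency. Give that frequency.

7 MHz

fs/2 = 12 MHz.
55 MHz mod fs = 7 MHz.
7 MHz ≤ fs/2 = 12 MHz, appears at 7 MHz.
75 MHz mod fs = 3 MHz.
3 MHz ≤ fs/2 = 12 MHz, appears at 3 MHz.
41.5 MHz mod fs = 17.5 MHz.
17.5 MHz > fs/2 = 12 MHz, folds to fs − 17.5 MHz = 6.5 MHz.
31 MHz mod fs = 7 MHz.
7 MHz ≤ fs/2 = 12 MHz, appears at 7 MHz.
31 MHz and 55 MHz both map to 7 MHz.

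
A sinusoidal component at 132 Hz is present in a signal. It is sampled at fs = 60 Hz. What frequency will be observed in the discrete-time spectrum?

12 Hz

132 Hz mod fs = 12 Hz.
12 Hz ≤ fs/2 = 30 Hz, appears at 12 Hz.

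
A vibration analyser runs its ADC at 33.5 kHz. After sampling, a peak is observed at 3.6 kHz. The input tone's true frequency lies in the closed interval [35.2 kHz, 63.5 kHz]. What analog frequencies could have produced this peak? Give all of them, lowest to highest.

Frequencies that alias to 3.6 kHz are k·fs ± 3.6 kHz for integer k ≥ 0.
k=0: 3.6 kHz.
k=1: 29.9 kHz, 37.1 kHz.
k=2: 63.4 kHz, 70.6 kHz.
k=3: 96.9 kHz, 104.1 kHz.
Within [35.2 kHz, 63.5 kHz]: 37.1 kHz, 63.4 kHz.

37.1 kHz, 63.4 kHz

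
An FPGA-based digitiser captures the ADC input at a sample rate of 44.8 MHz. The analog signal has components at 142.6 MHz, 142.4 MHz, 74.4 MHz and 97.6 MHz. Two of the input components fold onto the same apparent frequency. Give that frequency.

fs/2 = 22.4 MHz.
142.6 MHz mod fs = 8.2 MHz.
8.2 MHz ≤ fs/2 = 22.4 MHz, appears at 8.2 MHz.
142.4 MHz mod fs = 8 MHz.
8 MHz ≤ fs/2 = 22.4 MHz, appears at 8 MHz.
74.4 MHz mod fs = 29.6 MHz.
29.6 MHz > fs/2 = 22.4 MHz, folds to fs − 29.6 MHz = 15.2 MHz.
97.6 MHz mod fs = 8 MHz.
8 MHz ≤ fs/2 = 22.4 MHz, appears at 8 MHz.
97.6 MHz and 142.4 MHz both map to 8 MHz.

8 MHz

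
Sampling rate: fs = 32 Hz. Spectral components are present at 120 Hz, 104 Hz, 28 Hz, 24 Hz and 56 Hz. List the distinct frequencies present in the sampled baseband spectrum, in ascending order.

4 Hz, 8 Hz

fs/2 = 16 Hz.
120 Hz mod fs = 24 Hz.
24 Hz > fs/2 = 16 Hz, folds to fs − 24 Hz = 8 Hz.
104 Hz mod fs = 8 Hz.
8 Hz ≤ fs/2 = 16 Hz, appears at 8 Hz.
28 Hz > fs/2 = 16 Hz, folds to fs − 28 Hz = 4 Hz.
24 Hz > fs/2 = 16 Hz, folds to fs − 24 Hz = 8 Hz.
56 Hz mod fs = 24 Hz.
24 Hz > fs/2 = 16 Hz, folds to fs − 24 Hz = 8 Hz.
Distinct values: {4 Hz, 8 Hz}.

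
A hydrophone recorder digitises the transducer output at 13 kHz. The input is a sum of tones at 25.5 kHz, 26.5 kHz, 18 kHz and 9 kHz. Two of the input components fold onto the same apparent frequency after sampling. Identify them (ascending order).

fs/2 = 6.5 kHz.
25.5 kHz mod fs = 12.5 kHz.
12.5 kHz > fs/2 = 6.5 kHz, folds to fs − 12.5 kHz = 0.5 kHz.
26.5 kHz mod fs = 0.5 kHz.
0.5 kHz ≤ fs/2 = 6.5 kHz, appears at 0.5 kHz.
18 kHz mod fs = 5 kHz.
5 kHz ≤ fs/2 = 6.5 kHz, appears at 5 kHz.
9 kHz > fs/2 = 6.5 kHz, folds to fs − 9 kHz = 4 kHz.
25.5 kHz and 26.5 kHz both map to 0.5 kHz.

25.5 kHz, 26.5 kHz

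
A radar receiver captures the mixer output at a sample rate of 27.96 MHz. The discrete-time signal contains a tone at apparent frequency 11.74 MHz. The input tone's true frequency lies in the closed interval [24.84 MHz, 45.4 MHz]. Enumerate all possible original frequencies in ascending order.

Frequencies that alias to 11.74 MHz are k·fs ± 11.74 MHz for integer k ≥ 0.
k=0: 11.74 MHz.
k=1: 16.22 MHz, 39.7 MHz.
k=2: 44.18 MHz, 67.66 MHz.
k=3: 72.14 MHz, 95.62 MHz.
Within [24.84 MHz, 45.4 MHz]: 39.7 MHz, 44.18 MHz.

39.7 MHz, 44.18 MHz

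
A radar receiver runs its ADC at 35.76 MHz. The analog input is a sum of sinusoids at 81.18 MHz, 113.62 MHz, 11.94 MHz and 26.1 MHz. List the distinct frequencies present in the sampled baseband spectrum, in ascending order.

6.34 MHz, 9.66 MHz, 11.94 MHz

fs/2 = 17.88 MHz.
81.18 MHz mod fs = 9.66 MHz.
9.66 MHz ≤ fs/2 = 17.88 MHz, appears at 9.66 MHz.
113.62 MHz mod fs = 6.34 MHz.
6.34 MHz ≤ fs/2 = 17.88 MHz, appears at 6.34 MHz.
11.94 MHz ≤ fs/2 = 17.88 MHz, passes unchanged.
26.1 MHz > fs/2 = 17.88 MHz, folds to fs − 26.1 MHz = 9.66 MHz.
Distinct values: {6.34 MHz, 9.66 MHz, 11.94 MHz}.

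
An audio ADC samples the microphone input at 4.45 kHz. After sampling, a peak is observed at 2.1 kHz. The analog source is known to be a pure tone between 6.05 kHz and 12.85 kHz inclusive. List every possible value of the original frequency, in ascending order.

Frequencies that alias to 2.1 kHz are k·fs ± 2.1 kHz for integer k ≥ 0.
k=0: 2.1 kHz.
k=1: 2.35 kHz, 6.55 kHz.
k=2: 6.8 kHz, 11 kHz.
k=3: 11.25 kHz, 15.45 kHz.
k=4: 15.7 kHz, 19.9 kHz.
Within [6.05 kHz, 12.85 kHz]: 6.55 kHz, 6.8 kHz, 11 kHz, 11.25 kHz.

6.55 kHz, 6.8 kHz, 11 kHz, 11.25 kHz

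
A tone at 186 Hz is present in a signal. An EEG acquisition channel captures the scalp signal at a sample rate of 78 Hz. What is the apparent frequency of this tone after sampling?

186 Hz mod fs = 30 Hz.
30 Hz ≤ fs/2 = 39 Hz, appears at 30 Hz.

30 Hz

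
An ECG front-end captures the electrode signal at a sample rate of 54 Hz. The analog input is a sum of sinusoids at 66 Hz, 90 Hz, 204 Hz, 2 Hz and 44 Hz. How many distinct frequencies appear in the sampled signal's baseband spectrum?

fs/2 = 27 Hz.
66 Hz mod fs = 12 Hz.
12 Hz ≤ fs/2 = 27 Hz, appears at 12 Hz.
90 Hz mod fs = 36 Hz.
36 Hz > fs/2 = 27 Hz, folds to fs − 36 Hz = 18 Hz.
204 Hz mod fs = 42 Hz.
42 Hz > fs/2 = 27 Hz, folds to fs − 42 Hz = 12 Hz.
2 Hz ≤ fs/2 = 27 Hz, passes unchanged.
44 Hz > fs/2 = 27 Hz, folds to fs − 44 Hz = 10 Hz.
Distinct values: {2 Hz, 10 Hz, 12 Hz, 18 Hz} → 4.

4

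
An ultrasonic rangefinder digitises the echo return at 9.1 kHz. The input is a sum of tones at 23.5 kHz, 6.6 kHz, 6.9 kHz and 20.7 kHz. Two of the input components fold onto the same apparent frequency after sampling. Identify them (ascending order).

fs/2 = 4.55 kHz.
23.5 kHz mod fs = 5.3 kHz.
5.3 kHz > fs/2 = 4.55 kHz, folds to fs − 5.3 kHz = 3.8 kHz.
6.6 kHz > fs/2 = 4.55 kHz, folds to fs − 6.6 kHz = 2.5 kHz.
6.9 kHz > fs/2 = 4.55 kHz, folds to fs − 6.9 kHz = 2.2 kHz.
20.7 kHz mod fs = 2.5 kHz.
2.5 kHz ≤ fs/2 = 4.55 kHz, appears at 2.5 kHz.
6.6 kHz and 20.7 kHz both map to 2.5 kHz.

6.6 kHz, 20.7 kHz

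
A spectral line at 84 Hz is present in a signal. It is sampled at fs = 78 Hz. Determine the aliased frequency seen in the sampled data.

6 Hz

84 Hz mod fs = 6 Hz.
6 Hz ≤ fs/2 = 39 Hz, appears at 6 Hz.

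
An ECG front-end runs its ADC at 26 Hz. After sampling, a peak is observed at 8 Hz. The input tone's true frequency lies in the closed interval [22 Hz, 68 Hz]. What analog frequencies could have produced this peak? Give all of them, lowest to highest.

Frequencies that alias to 8 Hz are k·fs ± 8 Hz for integer k ≥ 0.
k=0: 8 Hz.
k=1: 18 Hz, 34 Hz.
k=2: 44 Hz, 60 Hz.
k=3: 70 Hz, 86 Hz.
Within [22 Hz, 68 Hz]: 34 Hz, 44 Hz, 60 Hz.

34 Hz, 44 Hz, 60 Hz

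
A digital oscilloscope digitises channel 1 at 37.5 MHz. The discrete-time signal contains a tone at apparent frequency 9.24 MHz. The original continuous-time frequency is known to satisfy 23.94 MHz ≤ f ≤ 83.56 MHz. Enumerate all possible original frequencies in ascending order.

28.26 MHz, 46.74 MHz, 65.76 MHz

Frequencies that alias to 9.24 MHz are k·fs ± 9.24 MHz for integer k ≥ 0.
k=0: 9.24 MHz.
k=1: 28.26 MHz, 46.74 MHz.
k=2: 65.76 MHz, 84.24 MHz.
k=3: 103.26 MHz, 121.74 MHz.
Within [23.94 MHz, 83.56 MHz]: 28.26 MHz, 46.74 MHz, 65.76 MHz.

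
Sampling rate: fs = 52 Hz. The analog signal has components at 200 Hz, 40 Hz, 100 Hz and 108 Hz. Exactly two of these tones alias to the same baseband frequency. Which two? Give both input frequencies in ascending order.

fs/2 = 26 Hz.
200 Hz mod fs = 44 Hz.
44 Hz > fs/2 = 26 Hz, folds to fs − 44 Hz = 8 Hz.
40 Hz > fs/2 = 26 Hz, folds to fs − 40 Hz = 12 Hz.
100 Hz mod fs = 48 Hz.
48 Hz > fs/2 = 26 Hz, folds to fs − 48 Hz = 4 Hz.
108 Hz mod fs = 4 Hz.
4 Hz ≤ fs/2 = 26 Hz, appears at 4 Hz.
100 Hz and 108 Hz both map to 4 Hz.

100 Hz, 108 Hz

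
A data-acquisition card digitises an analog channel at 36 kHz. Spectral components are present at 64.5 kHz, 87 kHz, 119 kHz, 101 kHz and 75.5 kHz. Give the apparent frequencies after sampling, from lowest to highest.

3.5 kHz, 7 kHz, 7.5 kHz, 11 kHz, 15 kHz

fs/2 = 18 kHz.
64.5 kHz mod fs = 28.5 kHz.
28.5 kHz > fs/2 = 18 kHz, folds to fs − 28.5 kHz = 7.5 kHz.
87 kHz mod fs = 15 kHz.
15 kHz ≤ fs/2 = 18 kHz, appears at 15 kHz.
119 kHz mod fs = 11 kHz.
11 kHz ≤ fs/2 = 18 kHz, appears at 11 kHz.
101 kHz mod fs = 29 kHz.
29 kHz > fs/2 = 18 kHz, folds to fs − 29 kHz = 7 kHz.
75.5 kHz mod fs = 3.5 kHz.
3.5 kHz ≤ fs/2 = 18 kHz, appears at 3.5 kHz.
Distinct values: {3.5 kHz, 7 kHz, 7.5 kHz, 11 kHz, 15 kHz}.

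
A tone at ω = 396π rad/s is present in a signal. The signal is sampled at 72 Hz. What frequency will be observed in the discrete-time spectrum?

ω = 396π rad/s → f = ω/(2π) = 198 Hz.
198 Hz mod fs = 54 Hz.
54 Hz > fs/2 = 36 Hz, folds to fs − 54 Hz = 18 Hz.

18 Hz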